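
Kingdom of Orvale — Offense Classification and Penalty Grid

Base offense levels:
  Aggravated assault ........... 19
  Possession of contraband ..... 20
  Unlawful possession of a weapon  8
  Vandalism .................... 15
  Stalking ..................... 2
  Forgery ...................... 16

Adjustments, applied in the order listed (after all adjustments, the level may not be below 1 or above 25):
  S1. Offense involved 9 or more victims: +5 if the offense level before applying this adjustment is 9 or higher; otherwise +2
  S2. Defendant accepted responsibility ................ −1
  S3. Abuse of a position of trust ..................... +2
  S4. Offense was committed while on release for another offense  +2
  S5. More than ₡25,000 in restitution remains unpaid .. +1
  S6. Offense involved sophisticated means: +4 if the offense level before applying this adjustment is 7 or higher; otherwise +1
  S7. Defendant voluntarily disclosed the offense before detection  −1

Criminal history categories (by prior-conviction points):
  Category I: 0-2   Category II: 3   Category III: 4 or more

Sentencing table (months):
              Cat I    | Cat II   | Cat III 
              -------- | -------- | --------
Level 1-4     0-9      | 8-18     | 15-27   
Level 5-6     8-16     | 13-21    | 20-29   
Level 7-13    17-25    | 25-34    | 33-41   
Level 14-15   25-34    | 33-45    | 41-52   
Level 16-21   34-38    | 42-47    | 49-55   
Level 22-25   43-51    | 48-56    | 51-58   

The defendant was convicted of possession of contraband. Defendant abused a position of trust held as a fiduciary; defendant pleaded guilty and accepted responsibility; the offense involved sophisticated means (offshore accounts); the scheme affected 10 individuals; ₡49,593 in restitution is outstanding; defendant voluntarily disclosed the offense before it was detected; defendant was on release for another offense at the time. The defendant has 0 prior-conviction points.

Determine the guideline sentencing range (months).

Base offense level for possession of contraband: 20.
S1 applies (level before this adjustment is 20 ≥ 9, so +5): 20 + 5 = 25.
S2 applies: 25 − 1 = 24.
S3 applies: 24 + 2 = 26.
S4 applies: 26 + 2 = 28.
S5 applies: 28 + 1 = 29.
S6 applies (level before this adjustment is 29 ≥ 7, so +4): 29 + 4 = 33.
S7 applies: 33 − 1 = 32.
Level 32 exceeds the maximum of 25; capped at 25.
Final offense level: 25.
Criminal history: 0 prior points → Category I (0-2).
Level 25 falls in the 22-25 band.
Grid: Level 22-25 × Category I = 43-51 months.

43-51 months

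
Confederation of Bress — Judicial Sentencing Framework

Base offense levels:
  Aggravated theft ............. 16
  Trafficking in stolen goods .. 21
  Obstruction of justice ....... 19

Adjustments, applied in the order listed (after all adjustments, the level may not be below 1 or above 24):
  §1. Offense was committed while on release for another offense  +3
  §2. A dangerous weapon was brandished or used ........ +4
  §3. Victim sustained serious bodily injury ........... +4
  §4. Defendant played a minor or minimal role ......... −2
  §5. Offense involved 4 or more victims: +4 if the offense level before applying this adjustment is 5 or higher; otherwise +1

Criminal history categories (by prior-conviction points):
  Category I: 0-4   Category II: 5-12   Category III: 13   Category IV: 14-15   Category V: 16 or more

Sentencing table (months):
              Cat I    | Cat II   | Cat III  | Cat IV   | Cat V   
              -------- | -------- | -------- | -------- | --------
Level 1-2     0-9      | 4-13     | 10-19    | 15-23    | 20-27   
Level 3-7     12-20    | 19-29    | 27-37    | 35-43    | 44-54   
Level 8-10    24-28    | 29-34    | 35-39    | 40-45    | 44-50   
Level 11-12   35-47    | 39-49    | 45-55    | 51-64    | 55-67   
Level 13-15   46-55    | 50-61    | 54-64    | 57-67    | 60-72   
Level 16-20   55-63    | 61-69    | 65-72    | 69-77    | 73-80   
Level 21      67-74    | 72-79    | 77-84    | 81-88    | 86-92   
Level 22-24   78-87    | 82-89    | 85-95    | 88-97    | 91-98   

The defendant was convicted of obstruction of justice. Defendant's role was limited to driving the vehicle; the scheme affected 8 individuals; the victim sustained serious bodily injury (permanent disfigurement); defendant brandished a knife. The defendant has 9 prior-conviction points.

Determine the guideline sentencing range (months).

Base offense level for obstruction of justice: 19.
§2 applies: 19 + 4 = 23.
§3 applies: 23 + 4 = 27.
§4 applies: 27 − 2 = 25.
§5 applies (level before this adjustment is 25 ≥ 5, so +4): 25 + 4 = 29.
Level 29 exceeds the maximum of 24; capped at 24.
Final offense level: 24.
Criminal history: 9 prior points → Category II (5-12).
Level 24 falls in the 22-24 band.
Grid: Level 22-24 × Category II = 82-89 months.

82-89 months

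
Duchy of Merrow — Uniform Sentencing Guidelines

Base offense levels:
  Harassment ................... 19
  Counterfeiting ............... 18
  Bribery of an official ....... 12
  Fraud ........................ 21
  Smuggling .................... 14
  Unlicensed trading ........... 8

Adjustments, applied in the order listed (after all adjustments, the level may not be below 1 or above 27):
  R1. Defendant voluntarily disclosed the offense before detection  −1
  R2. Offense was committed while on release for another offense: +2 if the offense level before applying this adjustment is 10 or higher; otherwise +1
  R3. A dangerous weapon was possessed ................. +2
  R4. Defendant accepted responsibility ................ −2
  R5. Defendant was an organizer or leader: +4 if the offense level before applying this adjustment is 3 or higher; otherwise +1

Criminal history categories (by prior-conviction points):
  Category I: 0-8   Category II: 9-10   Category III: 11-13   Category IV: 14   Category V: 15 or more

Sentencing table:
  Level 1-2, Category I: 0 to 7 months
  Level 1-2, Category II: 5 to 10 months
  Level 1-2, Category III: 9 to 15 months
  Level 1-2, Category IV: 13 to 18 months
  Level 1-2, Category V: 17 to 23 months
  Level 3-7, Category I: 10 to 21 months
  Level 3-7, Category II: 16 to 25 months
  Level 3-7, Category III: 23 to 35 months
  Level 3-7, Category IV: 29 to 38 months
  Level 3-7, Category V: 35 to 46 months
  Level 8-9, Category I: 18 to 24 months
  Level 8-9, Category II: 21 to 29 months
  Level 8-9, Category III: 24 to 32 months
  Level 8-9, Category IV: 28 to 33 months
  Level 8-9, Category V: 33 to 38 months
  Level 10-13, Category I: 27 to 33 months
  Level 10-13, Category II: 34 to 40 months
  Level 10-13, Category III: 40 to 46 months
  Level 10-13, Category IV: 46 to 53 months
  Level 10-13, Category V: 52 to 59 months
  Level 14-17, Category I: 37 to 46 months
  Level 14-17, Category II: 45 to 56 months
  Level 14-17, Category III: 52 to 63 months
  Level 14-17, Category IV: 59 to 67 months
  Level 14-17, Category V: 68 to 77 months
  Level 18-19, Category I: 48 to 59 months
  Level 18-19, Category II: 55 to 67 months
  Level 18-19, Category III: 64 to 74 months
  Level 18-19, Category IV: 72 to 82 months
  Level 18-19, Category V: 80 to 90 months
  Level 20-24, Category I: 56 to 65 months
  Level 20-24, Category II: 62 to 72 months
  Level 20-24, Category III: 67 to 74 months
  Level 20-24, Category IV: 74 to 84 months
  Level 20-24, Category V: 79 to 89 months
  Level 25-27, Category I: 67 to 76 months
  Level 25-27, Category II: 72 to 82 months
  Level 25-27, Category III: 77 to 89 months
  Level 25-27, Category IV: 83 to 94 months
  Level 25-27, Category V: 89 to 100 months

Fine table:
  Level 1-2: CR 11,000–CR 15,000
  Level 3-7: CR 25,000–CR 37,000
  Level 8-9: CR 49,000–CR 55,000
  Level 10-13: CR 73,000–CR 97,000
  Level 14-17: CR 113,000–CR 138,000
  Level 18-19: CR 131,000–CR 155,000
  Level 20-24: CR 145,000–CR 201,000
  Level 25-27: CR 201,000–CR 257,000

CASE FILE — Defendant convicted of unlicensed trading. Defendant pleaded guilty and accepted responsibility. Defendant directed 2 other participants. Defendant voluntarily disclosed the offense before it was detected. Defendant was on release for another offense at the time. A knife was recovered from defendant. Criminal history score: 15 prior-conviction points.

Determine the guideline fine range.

CR 73,000–CR 97,000

Base offense level for unlicensed trading: 8.
R1 applies: 8 − 1 = 7.
R2 applies (level before this adjustment is 7 < 10, so +1): 7 + 1 = 8.
R3 applies: 8 + 2 = 10.
R4 applies: 10 − 2 = 8.
R5 applies (level before this adjustment is 8 ≥ 3, so +4): 8 + 4 = 12.
Final offense level: 12.
Level 12 falls in the 10-13 band.
Fine table: Level 10-13 → CR 73,000–CR 97,000.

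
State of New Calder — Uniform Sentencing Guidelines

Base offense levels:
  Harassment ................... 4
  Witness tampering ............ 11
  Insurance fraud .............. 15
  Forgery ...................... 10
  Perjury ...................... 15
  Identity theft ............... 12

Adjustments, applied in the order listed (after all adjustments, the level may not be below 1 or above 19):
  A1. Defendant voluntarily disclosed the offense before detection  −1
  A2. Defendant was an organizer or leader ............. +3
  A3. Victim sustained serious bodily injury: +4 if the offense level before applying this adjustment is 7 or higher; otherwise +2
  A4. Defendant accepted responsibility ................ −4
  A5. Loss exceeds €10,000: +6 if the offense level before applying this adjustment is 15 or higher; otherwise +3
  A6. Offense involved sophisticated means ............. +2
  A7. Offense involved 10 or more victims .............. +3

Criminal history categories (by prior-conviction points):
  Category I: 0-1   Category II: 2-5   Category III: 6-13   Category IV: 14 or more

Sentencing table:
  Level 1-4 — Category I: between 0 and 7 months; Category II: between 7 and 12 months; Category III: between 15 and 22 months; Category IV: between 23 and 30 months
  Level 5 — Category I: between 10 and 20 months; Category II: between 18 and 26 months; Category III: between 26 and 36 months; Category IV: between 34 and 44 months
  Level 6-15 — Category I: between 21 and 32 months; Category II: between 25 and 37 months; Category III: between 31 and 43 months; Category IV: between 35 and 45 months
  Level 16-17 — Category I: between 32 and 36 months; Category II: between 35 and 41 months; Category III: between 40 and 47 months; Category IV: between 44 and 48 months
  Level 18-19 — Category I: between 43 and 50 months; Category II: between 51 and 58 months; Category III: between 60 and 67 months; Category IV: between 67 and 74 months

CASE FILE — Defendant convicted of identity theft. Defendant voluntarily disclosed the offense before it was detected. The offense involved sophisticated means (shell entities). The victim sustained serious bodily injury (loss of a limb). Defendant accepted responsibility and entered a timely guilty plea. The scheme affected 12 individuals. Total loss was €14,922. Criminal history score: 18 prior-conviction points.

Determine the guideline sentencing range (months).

67-74 months

Base offense level for identity theft: 12.
A1 applies: 12 − 1 = 11.
A2 does not apply.
A3 applies (level before this adjustment is 11 ≥ 7, so +4): 11 + 4 = 15.
A4 applies: 15 − 4 = 11.
A5 applies (level before this adjustment is 11 < 15, so +3): 11 + 3 = 14.
A6 applies: 14 + 2 = 16.
A7 applies: 16 + 3 = 19.
Final offense level: 19.
Criminal history: 18 prior points → Category IV (14+).
Level 19 falls in the 18-19 band.
Grid: Level 18-19 × Category IV = 67-74 months.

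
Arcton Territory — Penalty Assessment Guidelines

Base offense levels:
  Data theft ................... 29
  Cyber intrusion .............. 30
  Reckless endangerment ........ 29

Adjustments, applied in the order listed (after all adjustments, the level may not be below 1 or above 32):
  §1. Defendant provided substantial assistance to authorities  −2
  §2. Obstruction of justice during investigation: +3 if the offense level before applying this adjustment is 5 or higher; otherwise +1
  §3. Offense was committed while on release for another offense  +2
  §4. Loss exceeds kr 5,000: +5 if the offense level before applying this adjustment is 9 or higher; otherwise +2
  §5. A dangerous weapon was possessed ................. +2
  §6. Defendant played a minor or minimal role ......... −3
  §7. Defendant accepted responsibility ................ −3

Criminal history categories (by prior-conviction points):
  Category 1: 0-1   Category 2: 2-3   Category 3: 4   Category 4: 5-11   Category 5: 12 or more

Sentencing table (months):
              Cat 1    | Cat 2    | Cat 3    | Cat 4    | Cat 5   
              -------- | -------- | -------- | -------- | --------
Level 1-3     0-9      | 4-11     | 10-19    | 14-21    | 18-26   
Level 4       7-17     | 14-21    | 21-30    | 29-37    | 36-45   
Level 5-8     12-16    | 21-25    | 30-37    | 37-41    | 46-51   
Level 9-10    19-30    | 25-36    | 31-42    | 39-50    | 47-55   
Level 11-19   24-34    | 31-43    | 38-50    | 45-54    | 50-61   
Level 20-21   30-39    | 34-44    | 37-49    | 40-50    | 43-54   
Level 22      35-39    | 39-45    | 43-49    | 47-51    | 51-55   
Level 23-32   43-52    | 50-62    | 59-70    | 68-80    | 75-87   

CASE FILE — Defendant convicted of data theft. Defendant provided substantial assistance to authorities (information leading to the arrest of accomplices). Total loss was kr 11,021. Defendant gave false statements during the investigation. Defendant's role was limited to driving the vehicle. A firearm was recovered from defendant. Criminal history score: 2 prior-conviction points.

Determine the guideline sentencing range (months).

Base offense level for data theft: 29.
§1 applies: 29 − 2 = 27.
§2 applies (level before this adjustment is 27 ≥ 5, so +3): 27 + 3 = 30.
§3 does not apply.
§4 applies (level before this adjustment is 30 ≥ 9, so +5): 30 + 5 = 35.
§5 applies: 35 + 2 = 37.
§6 applies: 37 − 3 = 34.
Level 34 exceeds the maximum of 32; capped at 32.
Final offense level: 32.
Criminal history: 2 prior points → Category 2 (2-3).
Level 32 falls in the 23-32 band.
Grid: Level 23-32 × Category 2 = 50-62 months.

50-62 months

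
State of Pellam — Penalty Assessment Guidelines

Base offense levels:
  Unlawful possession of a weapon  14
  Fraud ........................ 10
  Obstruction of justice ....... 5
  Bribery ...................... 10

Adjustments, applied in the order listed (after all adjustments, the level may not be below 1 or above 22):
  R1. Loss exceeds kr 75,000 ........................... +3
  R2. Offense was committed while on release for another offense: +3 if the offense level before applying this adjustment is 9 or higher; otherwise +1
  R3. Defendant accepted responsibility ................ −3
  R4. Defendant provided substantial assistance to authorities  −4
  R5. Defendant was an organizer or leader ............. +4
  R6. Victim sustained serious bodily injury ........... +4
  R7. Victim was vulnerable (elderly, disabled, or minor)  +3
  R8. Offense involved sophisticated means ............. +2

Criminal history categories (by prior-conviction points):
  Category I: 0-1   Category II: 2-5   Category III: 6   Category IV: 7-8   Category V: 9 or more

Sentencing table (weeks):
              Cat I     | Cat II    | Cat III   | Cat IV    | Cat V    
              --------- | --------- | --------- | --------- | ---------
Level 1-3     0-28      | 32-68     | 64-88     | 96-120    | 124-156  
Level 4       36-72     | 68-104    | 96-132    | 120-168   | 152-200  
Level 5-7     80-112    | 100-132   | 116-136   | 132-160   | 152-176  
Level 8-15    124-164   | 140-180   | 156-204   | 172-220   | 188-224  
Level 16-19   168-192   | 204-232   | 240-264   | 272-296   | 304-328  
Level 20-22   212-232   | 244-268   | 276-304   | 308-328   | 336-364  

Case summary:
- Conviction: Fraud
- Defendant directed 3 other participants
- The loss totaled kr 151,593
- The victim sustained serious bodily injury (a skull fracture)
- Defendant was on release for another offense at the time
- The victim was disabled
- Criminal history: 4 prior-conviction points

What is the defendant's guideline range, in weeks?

244-268 weeks

Base offense level for fraud: 10.
R1 applies: 10 + 3 = 13.
R2 applies (level before this adjustment is 13 ≥ 9, so +3): 13 + 3 = 16.
R3 does not apply.
R4 does not apply.
R5 applies: 16 + 4 = 20.
R6 applies: 20 + 4 = 24.
R7 applies: 24 + 3 = 27.
Level 27 exceeds the maximum of 22; capped at 22.
Final offense level: 22.
Criminal history: 4 prior points → Category II (2-5).
Level 22 falls in the 20-22 band.
Grid: Level 20-22 × Category II = 244-268 weeks.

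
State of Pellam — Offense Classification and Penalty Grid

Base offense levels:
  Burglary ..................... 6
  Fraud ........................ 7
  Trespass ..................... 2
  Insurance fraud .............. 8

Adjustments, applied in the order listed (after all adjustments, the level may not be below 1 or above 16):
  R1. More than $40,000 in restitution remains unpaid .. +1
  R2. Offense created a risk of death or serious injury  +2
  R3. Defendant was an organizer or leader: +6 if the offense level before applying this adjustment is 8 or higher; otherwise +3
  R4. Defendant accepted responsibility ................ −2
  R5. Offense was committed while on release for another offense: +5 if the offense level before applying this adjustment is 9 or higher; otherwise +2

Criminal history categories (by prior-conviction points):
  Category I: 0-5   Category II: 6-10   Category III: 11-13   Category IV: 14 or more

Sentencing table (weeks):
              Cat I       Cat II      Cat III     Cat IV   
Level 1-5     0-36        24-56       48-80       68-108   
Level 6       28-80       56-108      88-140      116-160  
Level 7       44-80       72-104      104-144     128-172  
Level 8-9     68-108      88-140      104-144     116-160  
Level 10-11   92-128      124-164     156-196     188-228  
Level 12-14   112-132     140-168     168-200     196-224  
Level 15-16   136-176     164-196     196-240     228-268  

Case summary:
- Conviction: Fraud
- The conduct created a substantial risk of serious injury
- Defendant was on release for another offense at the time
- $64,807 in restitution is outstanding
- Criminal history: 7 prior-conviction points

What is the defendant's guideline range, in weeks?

Base offense level for fraud: 7.
R1 applies: 7 + 1 = 8.
R2 applies: 8 + 2 = 10.
R5 applies (level before this adjustment is 10 ≥ 9, so +5): 10 + 5 = 15.
Final offense level: 15.
Criminal history: 7 prior points → Category II (6-10).
Level 15 falls in the 15-16 band.
Grid: Level 15-16 × Category II = 164-196 weeks.

164-196 weeks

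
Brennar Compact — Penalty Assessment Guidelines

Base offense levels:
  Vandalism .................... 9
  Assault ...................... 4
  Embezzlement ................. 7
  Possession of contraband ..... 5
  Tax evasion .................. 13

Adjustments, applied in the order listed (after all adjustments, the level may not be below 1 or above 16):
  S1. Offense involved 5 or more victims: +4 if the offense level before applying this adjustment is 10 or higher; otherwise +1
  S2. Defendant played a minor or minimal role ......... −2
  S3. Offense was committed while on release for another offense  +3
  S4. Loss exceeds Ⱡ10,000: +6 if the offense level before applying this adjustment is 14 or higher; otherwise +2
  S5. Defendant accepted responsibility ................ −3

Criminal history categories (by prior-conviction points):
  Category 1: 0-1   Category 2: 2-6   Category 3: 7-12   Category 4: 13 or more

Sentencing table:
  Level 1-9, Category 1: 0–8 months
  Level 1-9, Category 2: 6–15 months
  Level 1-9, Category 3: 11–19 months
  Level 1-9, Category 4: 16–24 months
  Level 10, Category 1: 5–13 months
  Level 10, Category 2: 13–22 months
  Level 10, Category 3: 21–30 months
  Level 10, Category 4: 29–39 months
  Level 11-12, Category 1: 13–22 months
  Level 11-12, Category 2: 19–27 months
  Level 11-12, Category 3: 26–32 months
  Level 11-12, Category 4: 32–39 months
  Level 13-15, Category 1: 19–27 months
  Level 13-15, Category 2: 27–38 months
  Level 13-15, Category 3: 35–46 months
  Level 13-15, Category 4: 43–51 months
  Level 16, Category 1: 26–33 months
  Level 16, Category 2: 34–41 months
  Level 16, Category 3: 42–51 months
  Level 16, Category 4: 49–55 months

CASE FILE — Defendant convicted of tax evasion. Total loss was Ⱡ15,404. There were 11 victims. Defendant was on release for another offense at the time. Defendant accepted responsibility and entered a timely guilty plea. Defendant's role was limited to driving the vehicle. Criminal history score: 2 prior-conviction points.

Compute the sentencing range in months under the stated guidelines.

Base offense level for tax evasion: 13.
S1 applies (level before this adjustment is 13 ≥ 10, so +4): 13 + 4 = 17.
S2 applies: 17 − 2 = 15.
S3 applies: 15 + 3 = 18.
S4 applies (level before this adjustment is 18 ≥ 14, so +6): 18 + 6 = 24.
S5 applies: 24 − 3 = 21.
Level 21 exceeds the maximum of 16; capped at 16.
Final offense level: 16.
Criminal history: 2 prior points → Category 2 (2-6).
Level 16 falls in the 16 band.
Grid: Level 16 × Category 2 = 34-41 months.

34-41 months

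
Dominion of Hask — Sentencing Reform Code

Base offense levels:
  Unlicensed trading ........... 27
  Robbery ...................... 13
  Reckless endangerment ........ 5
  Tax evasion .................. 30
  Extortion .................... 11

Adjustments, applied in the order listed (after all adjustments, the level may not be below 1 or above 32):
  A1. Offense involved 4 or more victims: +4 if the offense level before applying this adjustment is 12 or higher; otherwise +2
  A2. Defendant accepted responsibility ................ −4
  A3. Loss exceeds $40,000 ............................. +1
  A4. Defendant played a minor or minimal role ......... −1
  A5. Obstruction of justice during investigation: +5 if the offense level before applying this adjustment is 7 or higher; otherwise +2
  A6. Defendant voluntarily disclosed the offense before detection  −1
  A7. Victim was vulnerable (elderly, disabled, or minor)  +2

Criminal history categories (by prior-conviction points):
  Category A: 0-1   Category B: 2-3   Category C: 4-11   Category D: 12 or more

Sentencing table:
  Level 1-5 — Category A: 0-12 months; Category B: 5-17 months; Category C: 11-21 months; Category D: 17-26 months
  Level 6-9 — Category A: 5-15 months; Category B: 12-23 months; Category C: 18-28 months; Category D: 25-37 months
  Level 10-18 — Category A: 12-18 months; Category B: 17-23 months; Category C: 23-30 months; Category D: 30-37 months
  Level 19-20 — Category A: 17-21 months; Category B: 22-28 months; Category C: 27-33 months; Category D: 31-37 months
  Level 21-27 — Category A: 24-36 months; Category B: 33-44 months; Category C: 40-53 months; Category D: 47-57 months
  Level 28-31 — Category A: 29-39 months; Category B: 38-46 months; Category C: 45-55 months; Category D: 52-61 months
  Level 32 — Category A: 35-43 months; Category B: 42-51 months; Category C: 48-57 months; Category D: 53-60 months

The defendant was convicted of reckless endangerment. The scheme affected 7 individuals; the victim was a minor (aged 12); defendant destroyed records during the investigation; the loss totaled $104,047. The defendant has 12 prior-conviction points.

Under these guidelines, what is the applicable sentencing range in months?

30-37 months

Base offense level for reckless endangerment: 5.
A1 applies (level before this adjustment is 5 < 12, so +2): 5 + 2 = 7.
A3 applies: 7 + 1 = 8.
A4 does not apply.
A5 applies (level before this adjustment is 8 ≥ 7, so +5): 8 + 5 = 13.
A6 does not apply.
A7 applies: 13 + 2 = 15.
Final offense level: 15.
Criminal history: 12 prior points → Category D (12+).
Level 15 falls in the 10-18 band.
Grid: Level 10-18 × Category D = 30-37 months.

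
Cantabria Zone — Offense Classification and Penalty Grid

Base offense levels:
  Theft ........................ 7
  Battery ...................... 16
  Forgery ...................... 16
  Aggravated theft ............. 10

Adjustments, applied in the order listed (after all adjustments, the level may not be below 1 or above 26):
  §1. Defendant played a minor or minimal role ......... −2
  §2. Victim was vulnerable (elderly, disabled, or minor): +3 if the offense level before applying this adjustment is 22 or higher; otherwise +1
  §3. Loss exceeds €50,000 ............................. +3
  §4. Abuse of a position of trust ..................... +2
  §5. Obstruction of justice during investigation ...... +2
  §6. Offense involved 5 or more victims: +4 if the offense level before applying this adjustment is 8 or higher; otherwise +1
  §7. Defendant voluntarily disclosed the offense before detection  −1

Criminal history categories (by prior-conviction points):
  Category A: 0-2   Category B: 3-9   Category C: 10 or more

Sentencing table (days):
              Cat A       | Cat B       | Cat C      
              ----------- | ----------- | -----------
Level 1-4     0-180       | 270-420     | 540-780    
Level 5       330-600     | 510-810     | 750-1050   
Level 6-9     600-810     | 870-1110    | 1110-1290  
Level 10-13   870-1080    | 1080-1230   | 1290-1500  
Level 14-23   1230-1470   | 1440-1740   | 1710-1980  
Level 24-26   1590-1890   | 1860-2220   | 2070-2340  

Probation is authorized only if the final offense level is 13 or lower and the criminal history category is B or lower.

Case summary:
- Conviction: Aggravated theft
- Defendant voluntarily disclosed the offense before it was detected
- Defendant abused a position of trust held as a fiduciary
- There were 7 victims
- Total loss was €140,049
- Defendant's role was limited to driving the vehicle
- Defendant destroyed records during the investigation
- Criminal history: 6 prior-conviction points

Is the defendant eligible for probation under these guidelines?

Base offense level for aggravated theft: 10.
§1 applies: 10 − 2 = 8.
§2 does not apply.
§3 applies: 8 + 3 = 11.
§4 applies: 11 + 2 = 13.
§5 applies: 13 + 2 = 15.
§6 applies (level before this adjustment is 15 ≥ 8, so +4): 15 + 4 = 19.
§7 applies: 19 − 1 = 18.
Final offense level: 18.
Criminal history: 6 prior points → Category B (3-9).
Level 18 falls in the 14-23 band.
Grid: Level 14-23 × Category B = 1440-1740 days.
Probation check: level 18 > 13 and category B ≤ B → not eligible.

No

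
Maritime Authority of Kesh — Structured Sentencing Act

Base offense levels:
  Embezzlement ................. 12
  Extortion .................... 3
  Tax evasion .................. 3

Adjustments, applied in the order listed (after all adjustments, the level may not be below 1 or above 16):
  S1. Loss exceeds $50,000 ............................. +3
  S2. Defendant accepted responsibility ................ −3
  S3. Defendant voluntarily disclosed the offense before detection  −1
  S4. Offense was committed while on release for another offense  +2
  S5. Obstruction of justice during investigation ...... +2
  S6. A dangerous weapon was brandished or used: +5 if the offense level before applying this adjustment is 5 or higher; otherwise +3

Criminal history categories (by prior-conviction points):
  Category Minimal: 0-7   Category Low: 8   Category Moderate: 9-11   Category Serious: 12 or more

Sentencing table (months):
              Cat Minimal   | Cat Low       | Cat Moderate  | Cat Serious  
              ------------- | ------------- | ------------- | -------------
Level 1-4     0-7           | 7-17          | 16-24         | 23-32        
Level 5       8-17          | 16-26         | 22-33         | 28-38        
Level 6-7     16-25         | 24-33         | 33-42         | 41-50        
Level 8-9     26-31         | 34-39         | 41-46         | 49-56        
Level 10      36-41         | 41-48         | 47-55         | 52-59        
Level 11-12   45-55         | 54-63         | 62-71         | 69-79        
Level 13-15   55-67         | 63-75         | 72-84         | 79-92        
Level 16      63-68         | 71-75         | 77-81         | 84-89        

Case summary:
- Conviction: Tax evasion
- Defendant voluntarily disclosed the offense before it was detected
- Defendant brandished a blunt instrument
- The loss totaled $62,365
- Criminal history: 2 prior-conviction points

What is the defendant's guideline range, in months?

Base offense level for tax evasion: 3.
S1 applies: 3 + 3 = 6.
S2 does not apply.
S3 applies: 6 − 1 = 5.
S4 does not apply.
S5 does not apply.
S6 applies (level before this adjustment is 5 ≥ 5, so +5): 5 + 5 = 10.
Final offense level: 10.
Criminal history: 2 prior points → Category Minimal (0-7).
Level 10 falls in the 10 band.
Grid: Level 10 × Category Minimal = 36-41 months.

36-41 months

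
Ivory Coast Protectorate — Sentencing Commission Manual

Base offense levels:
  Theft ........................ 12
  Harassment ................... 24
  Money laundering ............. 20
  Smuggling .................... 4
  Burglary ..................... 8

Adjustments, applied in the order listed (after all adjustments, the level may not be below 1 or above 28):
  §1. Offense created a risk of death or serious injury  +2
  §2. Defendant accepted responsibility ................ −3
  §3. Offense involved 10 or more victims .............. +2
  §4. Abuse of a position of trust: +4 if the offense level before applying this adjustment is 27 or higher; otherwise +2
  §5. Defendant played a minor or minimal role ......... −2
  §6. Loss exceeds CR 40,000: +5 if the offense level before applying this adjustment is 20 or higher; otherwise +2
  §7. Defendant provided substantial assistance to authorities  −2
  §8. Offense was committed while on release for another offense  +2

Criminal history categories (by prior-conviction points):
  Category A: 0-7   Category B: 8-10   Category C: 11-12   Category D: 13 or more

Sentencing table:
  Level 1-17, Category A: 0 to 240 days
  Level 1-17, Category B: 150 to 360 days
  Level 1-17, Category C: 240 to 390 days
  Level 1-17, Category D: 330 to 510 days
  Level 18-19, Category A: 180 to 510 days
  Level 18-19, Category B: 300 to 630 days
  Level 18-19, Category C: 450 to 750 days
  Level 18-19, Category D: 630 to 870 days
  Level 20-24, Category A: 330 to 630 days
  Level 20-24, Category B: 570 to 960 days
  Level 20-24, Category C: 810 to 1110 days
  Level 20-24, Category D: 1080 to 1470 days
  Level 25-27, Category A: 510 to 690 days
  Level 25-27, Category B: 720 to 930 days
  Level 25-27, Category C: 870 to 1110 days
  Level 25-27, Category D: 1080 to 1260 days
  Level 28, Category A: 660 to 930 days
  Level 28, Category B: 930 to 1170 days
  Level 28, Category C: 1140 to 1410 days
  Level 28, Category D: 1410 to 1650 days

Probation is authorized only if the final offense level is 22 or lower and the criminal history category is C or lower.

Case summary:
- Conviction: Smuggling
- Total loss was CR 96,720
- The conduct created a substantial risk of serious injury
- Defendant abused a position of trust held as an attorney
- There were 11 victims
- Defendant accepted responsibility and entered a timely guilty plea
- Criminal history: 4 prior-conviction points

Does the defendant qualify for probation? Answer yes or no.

Yes

Base offense level for smuggling: 4.
§1 applies: 4 + 2 = 6.
§2 applies: 6 − 3 = 3.
§3 applies: 3 + 2 = 5.
§4 applies (level before this adjustment is 5 < 27, so +2): 5 + 2 = 7.
§5 does not apply.
§6 applies (level before this adjustment is 7 < 20, so +2): 7 + 2 = 9.
§8 does not apply.
Final offense level: 9.
Criminal history: 4 prior points → Category A (0-7).
Level 9 falls in the 1-17 band.
Grid: Level 1-17 × Category A = 0-240 days.
Probation check: level 9 ≤ 22 and category A ≤ C → eligible.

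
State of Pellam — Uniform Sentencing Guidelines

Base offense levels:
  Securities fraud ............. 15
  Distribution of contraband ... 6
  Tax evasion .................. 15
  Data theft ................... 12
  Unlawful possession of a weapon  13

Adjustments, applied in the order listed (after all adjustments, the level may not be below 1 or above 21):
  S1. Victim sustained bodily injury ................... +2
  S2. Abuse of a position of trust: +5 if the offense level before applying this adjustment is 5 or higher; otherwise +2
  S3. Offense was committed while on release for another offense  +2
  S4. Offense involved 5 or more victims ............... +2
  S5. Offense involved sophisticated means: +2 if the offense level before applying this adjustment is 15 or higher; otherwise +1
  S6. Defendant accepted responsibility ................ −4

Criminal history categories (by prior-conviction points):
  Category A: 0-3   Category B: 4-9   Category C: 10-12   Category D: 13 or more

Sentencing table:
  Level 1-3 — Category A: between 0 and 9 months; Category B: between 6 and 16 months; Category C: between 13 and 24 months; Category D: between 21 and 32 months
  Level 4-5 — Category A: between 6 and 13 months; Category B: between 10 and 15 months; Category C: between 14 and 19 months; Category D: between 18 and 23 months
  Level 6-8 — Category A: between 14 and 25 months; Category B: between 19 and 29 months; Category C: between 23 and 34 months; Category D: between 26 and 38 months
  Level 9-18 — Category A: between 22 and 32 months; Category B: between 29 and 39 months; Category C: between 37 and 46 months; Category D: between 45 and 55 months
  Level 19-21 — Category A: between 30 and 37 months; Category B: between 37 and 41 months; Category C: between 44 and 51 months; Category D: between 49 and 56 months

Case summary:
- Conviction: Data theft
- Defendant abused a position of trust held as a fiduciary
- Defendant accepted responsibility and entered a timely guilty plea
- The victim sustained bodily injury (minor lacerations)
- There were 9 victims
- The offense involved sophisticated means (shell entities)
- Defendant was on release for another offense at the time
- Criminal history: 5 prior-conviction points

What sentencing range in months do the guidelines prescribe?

Base offense level for data theft: 12.
S1 applies: 12 + 2 = 14.
S2 applies (level before this adjustment is 14 ≥ 5, so +5): 14 + 5 = 19.
S3 applies: 19 + 2 = 21.
S4 applies: 21 + 2 = 23.
S5 applies (level before this adjustment is 23 ≥ 15, so +2): 23 + 2 = 25.
S6 applies: 25 − 4 = 21.
Final offense level: 21.
Criminal history: 5 prior points → Category B (4-9).
Level 21 falls in the 19-21 band.
Grid: Level 19-21 × Category B = 37-41 months.

37-41 months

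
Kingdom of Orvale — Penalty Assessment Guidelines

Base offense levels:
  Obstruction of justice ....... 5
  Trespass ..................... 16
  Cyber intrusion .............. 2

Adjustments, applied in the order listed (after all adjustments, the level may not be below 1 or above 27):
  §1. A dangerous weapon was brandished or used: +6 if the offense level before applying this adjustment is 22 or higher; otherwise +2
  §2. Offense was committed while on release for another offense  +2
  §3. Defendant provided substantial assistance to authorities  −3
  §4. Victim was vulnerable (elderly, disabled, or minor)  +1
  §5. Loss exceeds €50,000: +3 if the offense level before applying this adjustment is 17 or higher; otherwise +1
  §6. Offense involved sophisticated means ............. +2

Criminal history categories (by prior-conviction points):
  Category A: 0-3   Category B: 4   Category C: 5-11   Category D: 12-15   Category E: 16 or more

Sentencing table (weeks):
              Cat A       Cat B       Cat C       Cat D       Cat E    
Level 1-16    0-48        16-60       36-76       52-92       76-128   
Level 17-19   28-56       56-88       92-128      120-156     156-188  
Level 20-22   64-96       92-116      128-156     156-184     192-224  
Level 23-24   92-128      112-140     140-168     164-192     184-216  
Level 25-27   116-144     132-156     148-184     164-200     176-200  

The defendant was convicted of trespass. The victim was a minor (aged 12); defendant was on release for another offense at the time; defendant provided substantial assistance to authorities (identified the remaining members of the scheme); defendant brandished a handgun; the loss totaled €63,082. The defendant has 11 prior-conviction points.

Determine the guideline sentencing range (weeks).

Base offense level for trespass: 16.
§1 applies (level before this adjustment is 16 < 22, so +2): 16 + 2 = 18.
§2 applies: 18 + 2 = 20.
§3 applies: 20 − 3 = 17.
§4 applies: 17 + 1 = 18.
§5 applies (level before this adjustment is 18 ≥ 17, so +3): 18 + 3 = 21.
§6 does not apply.
Final offense level: 21.
Criminal history: 11 prior points → Category C (5-11).
Level 21 falls in the 20-22 band.
Grid: Level 20-22 × Category C = 128-156 weeks.

128-156 weeks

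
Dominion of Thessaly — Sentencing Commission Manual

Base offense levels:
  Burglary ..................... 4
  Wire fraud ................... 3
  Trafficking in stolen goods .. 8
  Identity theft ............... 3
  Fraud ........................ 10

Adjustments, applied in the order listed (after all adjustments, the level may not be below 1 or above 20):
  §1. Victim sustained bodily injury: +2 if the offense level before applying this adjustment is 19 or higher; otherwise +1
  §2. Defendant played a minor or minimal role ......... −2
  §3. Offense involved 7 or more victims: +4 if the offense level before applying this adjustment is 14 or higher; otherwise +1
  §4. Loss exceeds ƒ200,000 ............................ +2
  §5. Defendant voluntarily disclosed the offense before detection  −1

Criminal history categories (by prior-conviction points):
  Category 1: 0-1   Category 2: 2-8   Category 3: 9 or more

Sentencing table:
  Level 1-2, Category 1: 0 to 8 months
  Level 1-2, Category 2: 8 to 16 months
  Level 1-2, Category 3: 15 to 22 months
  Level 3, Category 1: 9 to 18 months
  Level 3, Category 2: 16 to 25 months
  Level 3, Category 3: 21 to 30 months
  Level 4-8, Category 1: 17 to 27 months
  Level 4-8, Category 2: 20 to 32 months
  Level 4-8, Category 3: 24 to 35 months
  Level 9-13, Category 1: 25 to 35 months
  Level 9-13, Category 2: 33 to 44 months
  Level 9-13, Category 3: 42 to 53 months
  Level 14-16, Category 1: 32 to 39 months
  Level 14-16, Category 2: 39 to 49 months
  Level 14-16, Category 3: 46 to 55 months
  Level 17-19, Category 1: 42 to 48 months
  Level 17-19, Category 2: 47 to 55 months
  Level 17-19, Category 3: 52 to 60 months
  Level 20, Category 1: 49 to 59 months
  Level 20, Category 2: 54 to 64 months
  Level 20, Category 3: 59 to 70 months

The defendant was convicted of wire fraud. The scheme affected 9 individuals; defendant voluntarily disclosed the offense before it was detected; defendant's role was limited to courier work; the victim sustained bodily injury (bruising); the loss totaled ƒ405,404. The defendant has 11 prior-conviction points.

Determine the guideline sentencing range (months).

Base offense level for wire fraud: 3.
§1 applies (level before this adjustment is 3 < 19, so +1): 3 + 1 = 4.
§2 applies: 4 − 2 = 2.
§3 applies (level before this adjustment is 2 < 14, so +1): 2 + 1 = 3.
§4 applies: 3 + 2 = 5.
§5 applies: 5 − 1 = 4.
Final offense level: 4.
Criminal history: 11 prior points → Category 3 (9+).
Level 4 falls in the 4-8 band.
Grid: Level 4-8 × Category 3 = 24-35 months.

24-35 months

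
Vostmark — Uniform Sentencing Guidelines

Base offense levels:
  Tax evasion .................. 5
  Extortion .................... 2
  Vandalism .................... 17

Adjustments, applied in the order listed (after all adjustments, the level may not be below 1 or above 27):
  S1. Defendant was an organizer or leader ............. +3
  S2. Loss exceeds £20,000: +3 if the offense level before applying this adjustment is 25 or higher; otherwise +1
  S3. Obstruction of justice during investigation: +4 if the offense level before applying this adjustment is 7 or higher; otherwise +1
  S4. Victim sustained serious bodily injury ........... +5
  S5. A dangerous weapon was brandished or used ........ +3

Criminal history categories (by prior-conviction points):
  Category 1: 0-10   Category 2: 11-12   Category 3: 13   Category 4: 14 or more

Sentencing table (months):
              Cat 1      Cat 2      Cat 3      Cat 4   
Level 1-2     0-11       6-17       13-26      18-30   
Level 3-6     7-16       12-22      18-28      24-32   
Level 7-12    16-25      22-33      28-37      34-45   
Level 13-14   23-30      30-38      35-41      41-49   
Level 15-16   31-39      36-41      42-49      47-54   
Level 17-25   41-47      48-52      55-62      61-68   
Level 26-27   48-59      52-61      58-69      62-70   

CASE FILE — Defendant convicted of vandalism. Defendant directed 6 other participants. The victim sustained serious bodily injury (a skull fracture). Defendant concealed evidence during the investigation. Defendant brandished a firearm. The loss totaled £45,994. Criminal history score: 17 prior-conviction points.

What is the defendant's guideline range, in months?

62-70 months

Base offense level for vandalism: 17.
S1 applies: 17 + 3 = 20.
S2 applies (level before this adjustment is 20 < 25, so +1): 20 + 1 = 21.
S3 applies (level before this adjustment is 21 ≥ 7, so +4): 21 + 4 = 25.
S4 applies: 25 + 5 = 30.
S5 applies: 30 + 3 = 33.
Level 33 exceeds the maximum of 27; capped at 27.
Final offense level: 27.
Criminal history: 17 prior points → Category 4 (14+).
Level 27 falls in the 26-27 band.
Grid: Level 26-27 × Category 4 = 62-70 months.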